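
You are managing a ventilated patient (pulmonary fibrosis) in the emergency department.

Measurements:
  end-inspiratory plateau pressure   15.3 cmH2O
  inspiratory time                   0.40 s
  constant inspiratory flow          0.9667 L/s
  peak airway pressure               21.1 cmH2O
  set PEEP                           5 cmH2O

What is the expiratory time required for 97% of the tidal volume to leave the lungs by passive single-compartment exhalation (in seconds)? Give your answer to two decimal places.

0.79

Vt = flow × Ti = 0.9667 L/s × 0.40 s × 1000 mL/L = 386.68 mL.
R = (PIP − Pplat)/V̇ = (21.1 − 15.3) / 0.9667 = 5.8/0.9667 = 6.0 cmH2O·s/L.
C = Vt/(Pplat − PEEP) = 386.68 / (15.3 − 5) = 386.68/10.3 = 37.542 mL/cmH2O.
τ = R × C = 6.0 × 0.03754 L/cmH2O = 0.2252 s.
t = −τ·ln(1 − 0.97) = −0.2252·ln(0.03) = 0.7897 s.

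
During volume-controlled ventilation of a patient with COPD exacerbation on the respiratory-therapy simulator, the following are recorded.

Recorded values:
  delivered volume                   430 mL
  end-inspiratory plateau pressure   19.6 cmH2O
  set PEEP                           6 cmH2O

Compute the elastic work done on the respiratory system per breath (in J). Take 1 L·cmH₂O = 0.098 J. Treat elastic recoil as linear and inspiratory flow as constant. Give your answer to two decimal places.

Elastic work ≈ ½ × (Pplat − PEEP) × Vt = 0.5 × (19.6 − 6) × 0.430 L = 0.5 × 13.6 × 0.430 = 2.924 L·cmH2O.
× 0.098 J/(L·cmH2O) → 0.2866 J.

0.29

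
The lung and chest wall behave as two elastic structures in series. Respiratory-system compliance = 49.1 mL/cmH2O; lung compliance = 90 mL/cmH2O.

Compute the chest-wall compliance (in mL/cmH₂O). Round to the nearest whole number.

108

1/Ccw = 1/Crs − 1/CL.
1/Ccw = 1/49.1 − 1/90 = 0.009255.
Ccw = 108.05 mL/cmH2O.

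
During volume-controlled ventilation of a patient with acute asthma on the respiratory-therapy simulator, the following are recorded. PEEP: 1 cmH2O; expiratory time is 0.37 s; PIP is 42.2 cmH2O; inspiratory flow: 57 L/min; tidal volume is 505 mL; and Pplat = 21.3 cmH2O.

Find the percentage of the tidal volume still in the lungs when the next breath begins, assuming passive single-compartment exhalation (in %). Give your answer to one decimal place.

Flow: 57 L/min ÷ 60 = 0.95 L/s.
R = (PIP − Pplat)/V̇ = (42.2 − 21.3) / 0.95 = 20.9/0.95 = 22.0 cmH2O·s/L.
C = Vt/(Pplat − PEEP) = 505.0 / (21.3 − 1) = 505.0/20.3 = 24.877 mL/cmH2O.
τ = R × C = 22.0 × 0.02488 L/cmH2O = 0.5474 s.
Fraction remaining at end-expiration = e^(−Te/τ) = e^(−0.37/0.5474) = 0.5087 → 50.87%.

50.9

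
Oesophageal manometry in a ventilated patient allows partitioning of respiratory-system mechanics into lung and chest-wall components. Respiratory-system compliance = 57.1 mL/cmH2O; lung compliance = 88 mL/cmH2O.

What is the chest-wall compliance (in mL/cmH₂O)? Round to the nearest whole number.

163

1/Ccw = 1/Crs − 1/CL.
1/Ccw = 1/57.1 − 1/88 = 0.006149.
Ccw = 162.63 mL/cmH2O.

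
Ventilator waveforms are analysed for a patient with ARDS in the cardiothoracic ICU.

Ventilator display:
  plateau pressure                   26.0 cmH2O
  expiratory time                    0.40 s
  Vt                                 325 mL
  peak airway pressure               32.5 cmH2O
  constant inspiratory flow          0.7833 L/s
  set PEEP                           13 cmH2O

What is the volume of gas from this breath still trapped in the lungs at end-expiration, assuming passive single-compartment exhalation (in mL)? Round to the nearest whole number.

R = (PIP − Pplat)/V̇ = (32.5 − 26.0) / 0.7833 = 6.5/0.7833 = 8.298 cmH2O·s/L.
C = Vt/(Pplat − PEEP) = 325.0 / (26.0 − 13) = 325.0/13.0 = 25.0 mL/cmH2O.
τ = R × C = 8.298 × 0.025 L/cmH2O = 0.2075 s.
Fraction remaining = e^(−Te/τ) = e^(−0.40/0.2075) = 0.1455.
Trapped volume = 325.0 × 0.1455 = 47.288 mL.

47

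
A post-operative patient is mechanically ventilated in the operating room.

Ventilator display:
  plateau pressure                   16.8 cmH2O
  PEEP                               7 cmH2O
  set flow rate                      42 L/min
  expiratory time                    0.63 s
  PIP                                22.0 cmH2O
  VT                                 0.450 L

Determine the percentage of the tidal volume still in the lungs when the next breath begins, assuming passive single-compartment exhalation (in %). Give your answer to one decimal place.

15.8

Flow: 42 L/min ÷ 60 = 0.7 L/s.
R = (PIP − Pplat)/V̇ = (22.0 − 16.8) / 0.7 = 5.2/0.7 = 7.429 cmH2O·s/L.
C = Vt/(Pplat − PEEP) = 450.0 / (16.8 − 7) = 450.0/9.8 = 45.918 mL/cmH2O.
τ = R × C = 7.429 × 0.04592 L/cmH2O = 0.3411 s.
Fraction remaining at end-expiration = e^(−Te/τ) = e^(−0.63/0.3411) = 0.1577 → 15.77%.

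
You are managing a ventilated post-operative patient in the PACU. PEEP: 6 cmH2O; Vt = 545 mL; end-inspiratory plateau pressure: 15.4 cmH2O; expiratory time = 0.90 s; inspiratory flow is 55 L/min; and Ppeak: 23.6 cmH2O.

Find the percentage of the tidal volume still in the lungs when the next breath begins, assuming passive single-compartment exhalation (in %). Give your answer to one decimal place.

17.6

Flow: 55 L/min ÷ 60 = 0.9167 L/s.
R = (PIP − Pplat)/V̇ = (23.6 − 15.4) / 0.9167 = 8.2/0.9167 = 8.945 cmH2O·s/L.
C = Vt/(Pplat − PEEP) = 545.0 / (15.4 − 6) = 545.0/9.4 = 57.979 mL/cmH2O.
τ = R × C = 8.945 × 0.05798 L/cmH2O = 0.5186 s.
Fraction remaining at end-expiration = e^(−Te/τ) = e^(−0.90/0.5186) = 0.1763 → 17.63%.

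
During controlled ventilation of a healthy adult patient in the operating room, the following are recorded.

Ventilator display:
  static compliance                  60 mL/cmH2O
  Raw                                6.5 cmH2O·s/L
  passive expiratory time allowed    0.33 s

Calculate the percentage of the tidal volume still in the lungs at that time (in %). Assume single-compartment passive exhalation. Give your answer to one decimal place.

42.9

τ = R × C = 6.5 × 60 mL/cmH2O = 6.5 × 0.060 L/cmH2O = 0.39 s.
Passive exhalation: V(t)/V₀ = e^(−t/τ) = e^(−0.33/0.39) = 0.4291.
Fraction remaining = 0.4291 → 42.91%.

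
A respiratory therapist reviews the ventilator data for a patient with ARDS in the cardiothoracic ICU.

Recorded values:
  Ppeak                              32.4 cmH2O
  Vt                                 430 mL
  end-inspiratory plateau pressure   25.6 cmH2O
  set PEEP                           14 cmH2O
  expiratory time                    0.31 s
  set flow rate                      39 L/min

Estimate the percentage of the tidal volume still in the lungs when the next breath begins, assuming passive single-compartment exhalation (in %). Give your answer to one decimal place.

Flow: 39 L/min ÷ 60 = 0.65 L/s.
R = (PIP − Pplat)/V̇ = (32.4 − 25.6) / 0.65 = 6.8/0.65 = 10.462 cmH2O·s/L.
C = Vt/(Pplat − PEEP) = 430.0 / (25.6 − 14) = 430.0/11.6 = 37.069 mL/cmH2O.
τ = R × C = 10.462 × 0.03707 L/cmH2O = 0.3878 s.
Fraction remaining at end-expiration = e^(−Te/τ) = e^(−0.31/0.3878) = 0.4496 → 44.96%.

45.0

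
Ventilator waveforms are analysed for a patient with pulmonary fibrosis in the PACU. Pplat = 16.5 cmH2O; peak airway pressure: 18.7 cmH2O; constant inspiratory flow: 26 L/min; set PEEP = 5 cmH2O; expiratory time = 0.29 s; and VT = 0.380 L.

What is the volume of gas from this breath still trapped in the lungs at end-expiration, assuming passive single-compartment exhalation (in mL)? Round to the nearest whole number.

Flow: 26 L/min ÷ 60 = 0.4333 L/s.
R = (PIP − Pplat)/V̇ = (18.7 − 16.5) / 0.4333 = 2.2/0.4333 = 5.077 cmH2O·s/L.
C = Vt/(Pplat − PEEP) = 380.0 / (16.5 − 5) = 380.0/11.5 = 33.043 mL/cmH2O.
τ = R × C = 5.077 × 0.03304 L/cmH2O = 0.1677 s.
Fraction remaining = e^(−Te/τ) = e^(−0.29/0.1677) = 0.1774.
Trapped volume = 380.0 × 0.1774 = 67.412 mL.

67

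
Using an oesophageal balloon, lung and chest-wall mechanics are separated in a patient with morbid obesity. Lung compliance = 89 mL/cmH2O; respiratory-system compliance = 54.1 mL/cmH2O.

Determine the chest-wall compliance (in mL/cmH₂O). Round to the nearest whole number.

138

1/Ccw = 1/Crs − 1/CL.
1/Ccw = 1/54.1 − 1/89 = 0.007248.
Ccw = 137.97 mL/cmH2O.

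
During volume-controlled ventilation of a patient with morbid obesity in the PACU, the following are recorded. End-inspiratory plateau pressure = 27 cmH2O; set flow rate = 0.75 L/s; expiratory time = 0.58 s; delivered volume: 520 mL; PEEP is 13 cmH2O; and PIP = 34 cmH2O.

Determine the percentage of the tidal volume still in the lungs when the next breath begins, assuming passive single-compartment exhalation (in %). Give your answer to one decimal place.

R = (PIP − Pplat)/V̇ = (34 − 27) / 0.75 = 7.0/0.75 = 9.333 cmH2O·s/L.
C = Vt/(Pplat − PEEP) = 520.0 / (27 − 13) = 520.0/14.0 = 37.143 mL/cmH2O.
τ = R × C = 9.333 × 0.03714 L/cmH2O = 0.3466 s.
Fraction remaining at end-expiration = e^(−Te/τ) = e^(−0.58/0.3466) = 0.1876 → 18.76%.

18.8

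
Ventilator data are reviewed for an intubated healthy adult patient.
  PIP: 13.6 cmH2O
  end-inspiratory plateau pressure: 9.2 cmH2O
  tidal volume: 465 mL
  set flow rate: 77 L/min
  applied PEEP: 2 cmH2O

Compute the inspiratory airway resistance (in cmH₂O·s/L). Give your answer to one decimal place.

Flow: 77 L/min ÷ 60 = 1.2833 L/s.
Raw = (PIP − Pplat) / flow = (13.6 − 9.2) / 1.2833 = 4.4 / 1.2833 = 3.429 cmH2O·s/L.

3.4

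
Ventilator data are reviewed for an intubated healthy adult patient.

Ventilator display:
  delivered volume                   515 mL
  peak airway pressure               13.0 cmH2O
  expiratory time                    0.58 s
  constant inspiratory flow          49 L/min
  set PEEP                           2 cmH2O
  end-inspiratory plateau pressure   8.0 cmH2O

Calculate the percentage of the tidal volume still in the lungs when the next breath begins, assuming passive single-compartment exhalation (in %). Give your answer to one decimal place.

33.2

Flow: 49 L/min ÷ 60 = 0.8167 L/s.
R = (PIP − Pplat)/V̇ = (13.0 − 8.0) / 0.8167 = 5.0/0.8167 = 6.122 cmH2O·s/L.
C = Vt/(Pplat − PEEP) = 515.0 / (8.0 − 2) = 515.0/6.0 = 85.833 mL/cmH2O.
τ = R × C = 6.122 × 0.08583 L/cmH2O = 0.5255 s.
Fraction remaining at end-expiration = e^(−Te/τ) = e^(−0.58/0.5255) = 0.3316 → 33.16%.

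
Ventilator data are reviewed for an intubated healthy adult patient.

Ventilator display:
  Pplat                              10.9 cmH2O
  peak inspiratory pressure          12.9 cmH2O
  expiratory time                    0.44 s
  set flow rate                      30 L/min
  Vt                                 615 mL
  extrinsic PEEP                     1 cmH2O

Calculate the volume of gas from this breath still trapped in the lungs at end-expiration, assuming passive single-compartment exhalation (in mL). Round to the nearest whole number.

Flow: 30 L/min ÷ 60 = 0.5 L/s.
R = (PIP − Pplat)/V̇ = (12.9 − 10.9) / 0.5 = 2.0/0.5 = 4.0 cmH2O·s/L.
C = Vt/(Pplat − PEEP) = 615.0 / (10.9 − 1) = 615.0/9.9 = 62.121 mL/cmH2O.
τ = R × C = 4.0 × 0.06212 L/cmH2O = 0.2485 s.
Fraction remaining = e^(−Te/τ) = e^(−0.44/0.2485) = 0.1702.
Trapped volume = 615.0 × 0.1702 = 104.67 mL.

105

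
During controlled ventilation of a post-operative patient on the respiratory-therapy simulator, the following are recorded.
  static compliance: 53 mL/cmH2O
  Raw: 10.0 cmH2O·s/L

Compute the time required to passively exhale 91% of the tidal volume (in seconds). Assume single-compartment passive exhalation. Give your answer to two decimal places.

1.28

τ = R × C = 10.0 × 53 mL/cmH2O = 10.0 × 0.053 L/cmH2O = 0.53 s.
Exhaled fraction f = 1 − e^(−t/τ) → t = −τ·ln(1 − f) = −0.53·ln(0.09) = 1.276 s.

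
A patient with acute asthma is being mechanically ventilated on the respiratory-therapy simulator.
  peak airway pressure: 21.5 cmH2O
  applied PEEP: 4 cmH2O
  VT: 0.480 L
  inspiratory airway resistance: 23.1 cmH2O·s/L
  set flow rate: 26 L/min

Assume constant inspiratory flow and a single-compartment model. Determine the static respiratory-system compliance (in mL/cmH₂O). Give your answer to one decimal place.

64.1

Flow: 26 L/min ÷ 60 = 0.4333 L/s.
Equation of motion (constant flow): PIP = Vt/C + R·V̇ + PEEP.
Vt/C = PIP − R·V̇ − PEEP = 21.5 − 23.1×0.4333 − 4 = 21.5 − 10.009 − 4 = 7.491 cmH2O.
C = Vt / 7.491 = 480 / 7.491 = 64.077 mL/cmH2O.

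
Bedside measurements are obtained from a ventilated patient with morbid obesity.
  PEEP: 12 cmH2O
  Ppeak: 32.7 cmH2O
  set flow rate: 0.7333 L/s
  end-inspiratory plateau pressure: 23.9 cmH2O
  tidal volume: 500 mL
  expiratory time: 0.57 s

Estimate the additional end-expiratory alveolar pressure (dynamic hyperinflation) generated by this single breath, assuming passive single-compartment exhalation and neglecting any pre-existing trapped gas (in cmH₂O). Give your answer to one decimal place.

3.8

R = (PIP − Pplat)/V̇ = (32.7 − 23.9) / 0.7333 = 8.8/0.7333 = 12.001 cmH2O·s/L.
C = Vt/(Pplat − PEEP) = 500.0 / (23.9 − 12) = 500.0/11.9 = 42.017 mL/cmH2O.
τ = R × C = 12.001 × 0.04202 L/cmH2O = 0.5043 s.
Fraction remaining = e^(−Te/τ) = e^(−0.57/0.5043) = 0.3229; trapped volume = 500.0 × 0.3229 = 161.45 mL.
Additional alveolar pressure from trapping ≈ V_trapped / C = 161.45 / 42.017 = 3.842 cmH2O.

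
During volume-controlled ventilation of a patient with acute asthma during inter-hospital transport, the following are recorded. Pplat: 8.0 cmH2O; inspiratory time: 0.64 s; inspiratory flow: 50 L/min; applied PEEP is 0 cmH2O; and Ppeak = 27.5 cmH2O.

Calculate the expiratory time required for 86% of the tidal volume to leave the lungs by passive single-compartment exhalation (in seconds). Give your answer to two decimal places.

Flow: 50 L/min ÷ 60 = 0.8333 L/s.
Vt = flow × Ti = 0.8333 L/s × 0.64 s × 1000 mL/L = 533.31 mL.
R = (PIP − Pplat)/V̇ = (27.5 − 8.0) / 0.8333 = 19.5/0.8333 = 23.401 cmH2O·s/L.
C = Vt/(Pplat − PEEP) = 533.31 / (8.0 − 0) = 533.31/8.0 = 66.664 mL/cmH2O.
τ = R × C = 23.401 × 0.06666 L/cmH2O = 1.56 s.
t = −τ·ln(1 − 0.86) = −1.56·ln(0.14) = 3.067 s.

3.07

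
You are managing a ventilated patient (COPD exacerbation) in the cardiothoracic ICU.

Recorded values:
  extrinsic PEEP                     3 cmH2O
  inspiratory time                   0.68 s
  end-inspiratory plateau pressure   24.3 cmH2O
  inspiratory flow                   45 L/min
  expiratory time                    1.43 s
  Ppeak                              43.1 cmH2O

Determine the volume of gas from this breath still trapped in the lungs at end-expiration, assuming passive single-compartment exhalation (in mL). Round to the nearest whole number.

Flow: 45 L/min ÷ 60 = 0.75 L/s.
Vt = flow × Ti = 0.75 L/s × 0.68 s × 1000 mL/L = 510.0 mL.
R = (PIP − Pplat)/V̇ = (43.1 − 24.3) / 0.75 = 18.8/0.75 = 25.067 cmH2O·s/L.
C = Vt/(Pplat − PEEP) = 510.0 / (24.3 − 3) = 510.0/21.3 = 23.944 mL/cmH2O.
τ = R × C = 25.067 × 0.02394 L/cmH2O = 0.6001 s.
Fraction remaining = e^(−Te/τ) = e^(−1.43/0.6001) = 0.09228.
Trapped volume = 510.0 × 0.09228 = 47.063 mL.

47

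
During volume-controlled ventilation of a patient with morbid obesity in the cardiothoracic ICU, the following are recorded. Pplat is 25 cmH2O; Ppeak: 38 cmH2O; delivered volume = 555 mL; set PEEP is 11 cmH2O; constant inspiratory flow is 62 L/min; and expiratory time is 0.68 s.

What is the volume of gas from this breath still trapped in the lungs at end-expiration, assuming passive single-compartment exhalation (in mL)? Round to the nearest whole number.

Flow: 62 L/min ÷ 60 = 1.0333 L/s.
R = (PIP − Pplat)/V̇ = (38 − 25) / 1.0333 = 13.0/1.0333 = 12.581 cmH2O·s/L.
C = Vt/(Pplat − PEEP) = 555.0 / (25 − 11) = 555.0/14.0 = 39.643 mL/cmH2O.
τ = R × C = 12.581 × 0.03964 L/cmH2O = 0.4987 s.
Fraction remaining = e^(−Te/τ) = e^(−0.68/0.4987) = 0.2558.
Trapped volume = 555.0 × 0.2558 = 141.97 mL.

142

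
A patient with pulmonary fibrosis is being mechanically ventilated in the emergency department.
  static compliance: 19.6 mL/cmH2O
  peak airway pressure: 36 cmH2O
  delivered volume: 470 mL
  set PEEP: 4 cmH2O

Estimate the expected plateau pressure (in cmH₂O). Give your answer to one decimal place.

Pplat = PEEP + Vt / Cstat = 4 + 470 / 19.6 = 4 + 23.98 = 27.98 cmH2O.

28.0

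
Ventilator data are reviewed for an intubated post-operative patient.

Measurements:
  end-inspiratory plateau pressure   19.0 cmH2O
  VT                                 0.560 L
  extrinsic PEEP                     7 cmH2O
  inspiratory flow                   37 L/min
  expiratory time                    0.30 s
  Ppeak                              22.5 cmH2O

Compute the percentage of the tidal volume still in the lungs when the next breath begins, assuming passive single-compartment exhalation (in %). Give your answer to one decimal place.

Flow: 37 L/min ÷ 60 = 0.6167 L/s.
R = (PIP − Pplat)/V̇ = (22.5 − 19.0) / 0.6167 = 3.5/0.6167 = 5.675 cmH2O·s/L.
C = Vt/(Pplat − PEEP) = 560.0 / (19.0 − 7) = 560.0/12.0 = 46.667 mL/cmH2O.
τ = R × C = 5.675 × 0.04667 L/cmH2O = 0.2649 s.
Fraction remaining at end-expiration = e^(−Te/τ) = e^(−0.30/0.2649) = 0.3222 → 32.22%.

32.2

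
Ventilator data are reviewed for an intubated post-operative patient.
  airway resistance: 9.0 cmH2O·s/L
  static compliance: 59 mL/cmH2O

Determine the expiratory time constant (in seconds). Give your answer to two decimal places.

τ = R × C = 9.0 × 59 mL/cmH2O = 9.0 × 0.059 L/cmH2O = 0.531 s.

0.53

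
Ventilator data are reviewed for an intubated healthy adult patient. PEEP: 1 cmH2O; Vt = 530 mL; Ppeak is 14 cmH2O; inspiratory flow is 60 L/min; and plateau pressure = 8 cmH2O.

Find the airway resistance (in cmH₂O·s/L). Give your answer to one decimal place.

6.0

Flow: 60 L/min ÷ 60 = 1 L/s.
Raw = (PIP − Pplat) / flow = (14 − 8) / 1 = 6.0 / 1 = 6.0 cmH2O·s/L.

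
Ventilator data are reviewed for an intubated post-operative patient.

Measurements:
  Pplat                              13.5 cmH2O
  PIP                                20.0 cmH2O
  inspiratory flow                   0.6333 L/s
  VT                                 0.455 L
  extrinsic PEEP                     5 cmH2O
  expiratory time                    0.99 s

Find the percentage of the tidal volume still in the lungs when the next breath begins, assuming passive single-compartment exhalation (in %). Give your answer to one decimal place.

16.5

R = (PIP − Pplat)/V̇ = (20.0 − 13.5) / 0.6333 = 6.5/0.6333 = 10.264 cmH2O·s/L.
C = Vt/(Pplat − PEEP) = 455.0 / (13.5 − 5) = 455.0/8.5 = 53.529 mL/cmH2O.
τ = R × C = 10.264 × 0.05353 L/cmH2O = 0.5494 s.
Fraction remaining at end-expiration = e^(−Te/τ) = e^(−0.99/0.5494) = 0.165 → 16.5%.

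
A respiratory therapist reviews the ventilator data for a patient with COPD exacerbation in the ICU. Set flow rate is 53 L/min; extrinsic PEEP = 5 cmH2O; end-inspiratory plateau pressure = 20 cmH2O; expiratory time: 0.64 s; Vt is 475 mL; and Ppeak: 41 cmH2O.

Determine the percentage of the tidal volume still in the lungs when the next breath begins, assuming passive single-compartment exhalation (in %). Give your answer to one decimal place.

Flow: 53 L/min ÷ 60 = 0.8833 L/s.
R = (PIP − Pplat)/V̇ = (41 − 20) / 0.8833 = 21.0/0.8833 = 23.774 cmH2O·s/L.
C = Vt/(Pplat − PEEP) = 475.0 / (20 − 5) = 475.0/15.0 = 31.667 mL/cmH2O.
τ = R × C = 23.774 × 0.03167 L/cmH2O = 0.7529 s.
Fraction remaining at end-expiration = e^(−Te/τ) = e^(−0.64/0.7529) = 0.4274 → 42.74%.

42.7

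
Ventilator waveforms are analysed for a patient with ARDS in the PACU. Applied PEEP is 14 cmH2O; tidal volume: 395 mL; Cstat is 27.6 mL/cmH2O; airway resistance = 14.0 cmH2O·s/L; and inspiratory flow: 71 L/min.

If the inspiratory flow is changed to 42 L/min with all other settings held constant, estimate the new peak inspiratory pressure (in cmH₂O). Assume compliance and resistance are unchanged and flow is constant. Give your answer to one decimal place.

38.1

Flow: 71 L/min ÷ 60 = 1.1833 L/s.
New flow: 42 L/min ÷ 60 = 0.7 L/s.
PIP = Vt/C + R·V̇ + PEEP (constant-flow equation of motion).
Only the resistive term changes: ΔPIP = R × ΔV̇ = 14.0 × (0.7 − 1.1833) = 14.0 × -0.4833 = -6.766 cmH2O.
Original PIP = 395/27.6 + 14.0×1.1833 + 14 = 44.878 cmH2O; new PIP = 44.878 + (-6.766) = 38.112 cmH2O.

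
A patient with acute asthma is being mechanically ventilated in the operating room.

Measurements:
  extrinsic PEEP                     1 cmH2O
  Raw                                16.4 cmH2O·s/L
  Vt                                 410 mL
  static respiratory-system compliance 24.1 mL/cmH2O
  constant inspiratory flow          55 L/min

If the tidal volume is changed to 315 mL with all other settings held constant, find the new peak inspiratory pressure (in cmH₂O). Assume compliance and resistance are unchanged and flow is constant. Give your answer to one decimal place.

29.1

Flow: 55 L/min ÷ 60 = 0.9167 L/s.
PIP = Vt/C + R·V̇ + PEEP (constant-flow equation of motion).
Only the elastic term changes: ΔPIP = ΔVt / C = (315 − 410) / 24.1 = -3.942 cmH2O.
Original PIP = 410/24.1 + 16.4×0.9167 + 1 = 33.046 cmH2O; new PIP = 33.046 + (-3.942) = 29.104 cmH2O.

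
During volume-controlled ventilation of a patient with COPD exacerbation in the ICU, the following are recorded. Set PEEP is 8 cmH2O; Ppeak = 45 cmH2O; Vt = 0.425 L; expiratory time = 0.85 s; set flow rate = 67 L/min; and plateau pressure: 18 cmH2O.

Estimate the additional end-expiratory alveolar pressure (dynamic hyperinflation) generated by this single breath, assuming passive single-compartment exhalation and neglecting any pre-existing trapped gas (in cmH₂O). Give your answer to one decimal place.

Flow: 67 L/min ÷ 60 = 1.1167 L/s.
R = (PIP − Pplat)/V̇ = (45 − 18) / 1.1167 = 27.0/1.1167 = 24.178 cmH2O·s/L.
C = Vt/(Pplat − PEEP) = 425.0 / (18 − 8) = 425.0/10.0 = 42.5 mL/cmH2O.
τ = R × C = 24.178 × 0.0425 L/cmH2O = 1.028 s.
Fraction remaining = e^(−Te/τ) = e^(−0.85/1.028) = 0.4374; trapped volume = 425.0 × 0.4374 = 185.9 mL.
Additional alveolar pressure from trapping ≈ V_trapped / C = 185.9 / 42.5 = 4.374 cmH2O.

4.4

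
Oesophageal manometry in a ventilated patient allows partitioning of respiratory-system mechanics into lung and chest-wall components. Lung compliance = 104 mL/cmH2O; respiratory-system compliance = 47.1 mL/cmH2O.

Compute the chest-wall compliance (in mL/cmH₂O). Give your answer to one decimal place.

86.1

1/Ccw = 1/Crs − 1/CL.
1/Ccw = 1/47.1 − 1/104 = 0.01162.
Ccw = 86.059 mL/cmH2O.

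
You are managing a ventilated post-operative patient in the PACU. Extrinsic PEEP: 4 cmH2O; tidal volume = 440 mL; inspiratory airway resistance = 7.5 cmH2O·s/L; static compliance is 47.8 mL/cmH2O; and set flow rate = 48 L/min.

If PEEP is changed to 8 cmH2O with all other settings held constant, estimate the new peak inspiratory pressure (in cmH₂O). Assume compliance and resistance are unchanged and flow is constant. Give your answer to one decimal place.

Flow: 48 L/min ÷ 60 = 0.8 L/s.
PIP = Vt/C + R·V̇ + PEEP (constant-flow equation of motion).
Only the baseline term changes: ΔPIP = ΔPEEP = 8 − 4 = 4.0 cmH2O.
Original PIP = 440/47.8 + 7.5×0.8 + 4 = 19.205 cmH2O; new PIP = 19.205 + (4.0) = 23.205 cmH2O.

23.2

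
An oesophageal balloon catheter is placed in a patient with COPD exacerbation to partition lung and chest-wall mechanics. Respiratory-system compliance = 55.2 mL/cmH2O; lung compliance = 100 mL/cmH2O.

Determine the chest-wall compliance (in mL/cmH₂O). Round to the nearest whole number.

1/Ccw = 1/Crs − 1/CL.
1/Ccw = 1/55.2 − 1/100 = 0.008116.
Ccw = 123.21 mL/cmH2O.

123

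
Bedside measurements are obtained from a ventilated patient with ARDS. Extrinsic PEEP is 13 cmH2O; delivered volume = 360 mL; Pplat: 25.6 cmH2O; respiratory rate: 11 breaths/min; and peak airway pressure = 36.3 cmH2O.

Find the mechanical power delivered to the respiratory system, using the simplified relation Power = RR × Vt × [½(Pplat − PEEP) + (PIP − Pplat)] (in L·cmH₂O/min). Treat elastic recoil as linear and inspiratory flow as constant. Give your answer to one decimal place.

Per-breath work = Vt × [½(Pplat−PEEP) + (PIP−Pplat)] = 0.360 × [0.5×12.6 + 10.7] = 0.360 × 17.0 = 6.12 L·cmH2O.
Power = 11 × 6.12 = 67.32 L·cmH2O/min.

67.3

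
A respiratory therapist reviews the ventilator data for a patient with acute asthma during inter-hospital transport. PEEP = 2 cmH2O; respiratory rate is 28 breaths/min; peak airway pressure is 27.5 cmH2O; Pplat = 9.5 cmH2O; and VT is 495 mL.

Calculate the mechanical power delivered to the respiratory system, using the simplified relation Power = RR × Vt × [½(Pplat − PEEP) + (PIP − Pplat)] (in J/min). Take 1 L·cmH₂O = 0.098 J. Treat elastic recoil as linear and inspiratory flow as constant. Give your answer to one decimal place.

Per-breath work = Vt × [½(Pplat−PEEP) + (PIP−Pplat)] = 0.495 × [0.5×7.5 + 18.0] = 0.495 × 21.75 = 10.766 L·cmH2O.
Power = 28 × 10.766 = 301.45 L·cmH2O/min.
× 0.098 J/(L·cmH2O) → 29.542 J/min.

29.5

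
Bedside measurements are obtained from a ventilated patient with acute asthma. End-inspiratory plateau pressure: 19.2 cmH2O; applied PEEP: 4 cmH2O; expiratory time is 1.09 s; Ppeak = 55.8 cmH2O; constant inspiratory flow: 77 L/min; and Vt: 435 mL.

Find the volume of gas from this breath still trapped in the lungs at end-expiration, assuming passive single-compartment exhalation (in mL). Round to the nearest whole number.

114

Flow: 77 L/min ÷ 60 = 1.2833 L/s.
R = (PIP − Pplat)/V̇ = (55.8 − 19.2) / 1.2833 = 36.6/1.2833 = 28.52 cmH2O·s/L.
C = Vt/(Pplat − PEEP) = 435.0 / (19.2 − 4) = 435.0/15.2 = 28.618 mL/cmH2O.
τ = R × C = 28.52 × 0.02862 L/cmH2O = 0.8162 s.
Fraction remaining = e^(−Te/τ) = e^(−1.09/0.8162) = 0.263.
Trapped volume = 435.0 × 0.263 = 114.41 mL.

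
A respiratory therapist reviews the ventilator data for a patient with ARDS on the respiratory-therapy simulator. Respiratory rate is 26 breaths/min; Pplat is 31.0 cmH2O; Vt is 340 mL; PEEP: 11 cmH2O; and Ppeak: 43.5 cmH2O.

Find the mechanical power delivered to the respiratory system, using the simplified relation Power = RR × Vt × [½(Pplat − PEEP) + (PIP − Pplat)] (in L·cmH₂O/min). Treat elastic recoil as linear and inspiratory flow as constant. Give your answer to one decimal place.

198.9

Per-breath work = Vt × [½(Pplat−PEEP) + (PIP−Pplat)] = 0.340 × [0.5×20.0 + 12.5] = 0.340 × 22.5 = 7.65 L·cmH2O.
Power = 26 × 7.65 = 198.9 L·cmH2O/min.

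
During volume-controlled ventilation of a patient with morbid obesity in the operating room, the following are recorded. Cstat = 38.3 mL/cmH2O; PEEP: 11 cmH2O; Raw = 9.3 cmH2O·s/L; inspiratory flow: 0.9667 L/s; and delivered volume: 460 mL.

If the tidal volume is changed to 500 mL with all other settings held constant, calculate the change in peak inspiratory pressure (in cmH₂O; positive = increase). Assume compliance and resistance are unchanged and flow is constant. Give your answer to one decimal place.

1.0

PIP = Vt/C + R·V̇ + PEEP (constant-flow equation of motion).
Only the elastic term changes: ΔPIP = ΔVt / C = (500 − 460) / 38.3 = 1.044 cmH2O.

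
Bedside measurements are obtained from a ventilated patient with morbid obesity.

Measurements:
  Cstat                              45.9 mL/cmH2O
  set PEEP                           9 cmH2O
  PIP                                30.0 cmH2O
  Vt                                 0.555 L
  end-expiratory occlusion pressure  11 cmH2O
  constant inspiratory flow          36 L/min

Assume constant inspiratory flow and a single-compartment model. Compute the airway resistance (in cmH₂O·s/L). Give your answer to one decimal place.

Flow: 36 L/min ÷ 60 = 0.6 L/s.
Total PEEP = 11 cmH2O (set 9 + intrinsic 2); this is the baseline alveolar pressure.
Equation of motion (constant flow): PIP = Vt/C + R·V̇ + PEEP.
R·V̇ = PIP − Vt/C − PEEP = 30.0 − 555/45.9 − 11 = 30.0 − 12.092 − 11 = 6.908 cmH2O.
R = 6.908 / 0.6 = 11.513 cmH2O·s/L.

11.5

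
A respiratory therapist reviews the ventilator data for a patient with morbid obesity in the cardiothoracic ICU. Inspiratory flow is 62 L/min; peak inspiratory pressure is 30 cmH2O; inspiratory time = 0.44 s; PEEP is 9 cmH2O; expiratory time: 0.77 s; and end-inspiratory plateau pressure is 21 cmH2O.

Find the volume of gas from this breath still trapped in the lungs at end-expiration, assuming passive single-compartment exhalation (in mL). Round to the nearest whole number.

44

Flow: 62 L/min ÷ 60 = 1.0333 L/s.
Vt = flow × Ti = 1.0333 L/s × 0.44 s × 1000 mL/L = 454.65 mL.
R = (PIP − Pplat)/V̇ = (30 − 21) / 1.0333 = 9.0/1.0333 = 8.71 cmH2O·s/L.
C = Vt/(Pplat − PEEP) = 454.65 / (21 − 9) = 454.65/12.0 = 37.888 mL/cmH2O.
τ = R × C = 8.71 × 0.03789 L/cmH2O = 0.33 s.
Fraction remaining = e^(−Te/τ) = e^(−0.77/0.33) = 0.09697.
Trapped volume = 454.65 × 0.09697 = 44.087 mL.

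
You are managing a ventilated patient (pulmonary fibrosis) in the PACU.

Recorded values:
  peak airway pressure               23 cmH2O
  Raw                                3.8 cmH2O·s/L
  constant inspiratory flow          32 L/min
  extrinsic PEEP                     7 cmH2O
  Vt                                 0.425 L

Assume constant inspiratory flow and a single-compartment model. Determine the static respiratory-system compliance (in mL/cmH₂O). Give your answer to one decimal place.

30.4

Flow: 32 L/min ÷ 60 = 0.5333 L/s.
Equation of motion (constant flow): PIP = Vt/C + R·V̇ + PEEP.
Vt/C = PIP − R·V̇ − PEEP = 23 − 3.8×0.5333 − 7 = 23 − 2.027 − 7 = 13.973 cmH2O.
C = Vt / 13.973 = 425 / 13.973 = 30.416 mL/cmH2O.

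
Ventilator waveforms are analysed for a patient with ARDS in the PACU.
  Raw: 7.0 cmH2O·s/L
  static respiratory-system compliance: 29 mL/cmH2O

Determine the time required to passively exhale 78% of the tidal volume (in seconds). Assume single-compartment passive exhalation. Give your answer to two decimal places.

τ = R × C = 7.0 × 29 mL/cmH2O = 7.0 × 0.029 L/cmH2O = 0.203 s.
Exhaled fraction f = 1 − e^(−t/τ) → t = −τ·ln(1 − f) = −0.203·ln(0.22) = 0.3074 s.

0.31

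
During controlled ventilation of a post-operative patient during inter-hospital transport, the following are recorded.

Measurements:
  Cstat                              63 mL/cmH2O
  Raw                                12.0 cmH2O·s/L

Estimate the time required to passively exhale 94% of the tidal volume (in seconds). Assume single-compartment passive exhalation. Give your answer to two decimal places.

2.13

τ = R × C = 12.0 × 63 mL/cmH2O = 12.0 × 0.063 L/cmH2O = 0.756 s.
Exhaled fraction f = 1 − e^(−t/τ) → t = −τ·ln(1 − f) = −0.756·ln(0.06) = 2.127 s.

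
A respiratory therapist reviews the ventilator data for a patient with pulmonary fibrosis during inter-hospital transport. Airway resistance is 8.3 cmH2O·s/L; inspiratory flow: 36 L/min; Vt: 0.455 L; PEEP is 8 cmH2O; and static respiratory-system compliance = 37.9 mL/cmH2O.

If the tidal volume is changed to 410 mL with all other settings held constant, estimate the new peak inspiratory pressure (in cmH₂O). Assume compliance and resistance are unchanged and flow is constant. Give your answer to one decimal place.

Flow: 36 L/min ÷ 60 = 0.6 L/s.
PIP = Vt/C + R·V̇ + PEEP (constant-flow equation of motion).
Only the elastic term changes: ΔPIP = ΔVt / C = (410 − 455) / 37.9 = -1.187 cmH2O.
Original PIP = 455/37.9 + 8.3×0.6 + 8 = 24.985 cmH2O; new PIP = 24.985 + (-1.187) = 23.798 cmH2O.

23.8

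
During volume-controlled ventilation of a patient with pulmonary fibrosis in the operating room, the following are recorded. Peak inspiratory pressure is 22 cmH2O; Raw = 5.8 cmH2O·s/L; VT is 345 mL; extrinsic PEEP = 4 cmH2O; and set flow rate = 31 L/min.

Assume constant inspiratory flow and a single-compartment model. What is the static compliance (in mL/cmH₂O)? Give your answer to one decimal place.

Flow: 31 L/min ÷ 60 = 0.5167 L/s.
Equation of motion (constant flow): PIP = Vt/C + R·V̇ + PEEP.
Vt/C = PIP − R·V̇ − PEEP = 22 − 5.8×0.5167 − 4 = 22 − 2.997 − 4 = 15.003 cmH2O.
C = Vt / 15.003 = 345 / 15.003 = 22.995 mL/cmH2O.

23.0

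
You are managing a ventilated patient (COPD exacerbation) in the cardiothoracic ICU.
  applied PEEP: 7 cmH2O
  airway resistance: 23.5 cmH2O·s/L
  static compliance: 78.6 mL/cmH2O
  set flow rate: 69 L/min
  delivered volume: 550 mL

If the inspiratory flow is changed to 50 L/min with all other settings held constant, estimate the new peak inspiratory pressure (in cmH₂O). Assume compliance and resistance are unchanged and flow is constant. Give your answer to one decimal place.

33.6

Flow: 69 L/min ÷ 60 = 1.15 L/s.
New flow: 50 L/min ÷ 60 = 0.8333 L/s.
PIP = Vt/C + R·V̇ + PEEP (constant-flow equation of motion).
Only the resistive term changes: ΔPIP = R × ΔV̇ = 23.5 × (0.8333 − 1.15) = 23.5 × -0.3167 = -7.442 cmH2O.
Original PIP = 550/78.6 + 23.5×1.15 + 7 = 41.022 cmH2O; new PIP = 41.022 + (-7.442) = 33.58 cmH2O.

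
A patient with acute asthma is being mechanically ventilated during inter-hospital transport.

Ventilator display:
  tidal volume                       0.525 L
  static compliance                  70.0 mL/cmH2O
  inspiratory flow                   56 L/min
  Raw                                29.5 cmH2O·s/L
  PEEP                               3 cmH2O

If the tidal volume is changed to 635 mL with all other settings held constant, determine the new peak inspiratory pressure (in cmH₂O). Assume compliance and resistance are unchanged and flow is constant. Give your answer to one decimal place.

Flow: 56 L/min ÷ 60 = 0.9333 L/s.
PIP = Vt/C + R·V̇ + PEEP (constant-flow equation of motion).
Only the elastic term changes: ΔPIP = ΔVt / C = (635 − 525) / 70.0 = 1.571 cmH2O.
Original PIP = 525/70.0 + 29.5×0.9333 + 3 = 38.032 cmH2O; new PIP = 38.032 + (1.571) = 39.603 cmH2O.

39.6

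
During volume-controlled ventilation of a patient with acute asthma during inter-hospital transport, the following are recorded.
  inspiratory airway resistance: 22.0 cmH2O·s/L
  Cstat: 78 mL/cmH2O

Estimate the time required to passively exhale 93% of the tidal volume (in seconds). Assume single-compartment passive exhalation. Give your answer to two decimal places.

τ = R × C = 22.0 × 78 mL/cmH2O = 22.0 × 0.078 L/cmH2O = 1.716 s.
Exhaled fraction f = 1 − e^(−t/τ) → t = −τ·ln(1 − f) = −1.716·ln(0.07) = 4.563 s.

4.56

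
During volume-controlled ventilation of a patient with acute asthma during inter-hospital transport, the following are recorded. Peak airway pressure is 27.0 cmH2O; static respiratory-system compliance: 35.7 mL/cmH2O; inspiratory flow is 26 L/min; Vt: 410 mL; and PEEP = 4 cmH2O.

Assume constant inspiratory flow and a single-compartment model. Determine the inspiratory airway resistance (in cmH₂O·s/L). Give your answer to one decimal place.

Flow: 26 L/min ÷ 60 = 0.4333 L/s.
Equation of motion (constant flow): PIP = Vt/C + R·V̇ + PEEP.
R·V̇ = PIP − Vt/C − PEEP = 27.0 − 410/35.7 − 4 = 27.0 − 11.485 − 4 = 11.515 cmH2O.
R = 11.515 / 0.4333 = 26.575 cmH2O·s/L.

26.6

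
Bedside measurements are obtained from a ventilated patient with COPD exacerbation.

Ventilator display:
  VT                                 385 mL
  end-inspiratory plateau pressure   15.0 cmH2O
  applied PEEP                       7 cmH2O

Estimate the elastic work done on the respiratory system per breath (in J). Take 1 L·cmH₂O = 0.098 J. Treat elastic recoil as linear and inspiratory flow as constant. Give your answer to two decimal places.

0.15

Elastic work ≈ ½ × (Pplat − PEEP) × Vt = 0.5 × (15.0 − 7) × 0.385 L = 0.5 × 8.0 × 0.385 = 1.54 L·cmH2O.
× 0.098 J/(L·cmH2O) → 0.1509 J.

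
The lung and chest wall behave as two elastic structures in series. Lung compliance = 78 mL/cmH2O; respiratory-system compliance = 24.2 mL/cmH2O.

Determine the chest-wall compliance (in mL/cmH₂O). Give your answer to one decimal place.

35.1

1/Ccw = 1/Crs − 1/CL.
1/Ccw = 1/24.2 − 1/78 = 0.0285.
Ccw = 35.088 mL/cmH2O.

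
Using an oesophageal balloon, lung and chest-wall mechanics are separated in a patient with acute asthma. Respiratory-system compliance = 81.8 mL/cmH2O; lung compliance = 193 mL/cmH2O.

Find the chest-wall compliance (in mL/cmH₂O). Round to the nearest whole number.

1/Ccw = 1/Crs − 1/CL.
1/Ccw = 1/81.8 − 1/193 = 0.007044.
Ccw = 141.96 mL/cmH2O.

142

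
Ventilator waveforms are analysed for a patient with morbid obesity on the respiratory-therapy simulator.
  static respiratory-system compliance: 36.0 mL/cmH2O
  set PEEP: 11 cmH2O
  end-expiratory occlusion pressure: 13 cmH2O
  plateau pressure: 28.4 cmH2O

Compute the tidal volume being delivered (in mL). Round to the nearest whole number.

554

End-expiratory occlusion gives total PEEP = 13 cmH2O (intrinsic PEEP = 13 − 11 = 2). Use total PEEP for the elastic gradient.
Vt = Cstat × (Pplat − PEEPtotal) = 36.0 × (28.4 − 13) = 36.0 × 15.4 = 554.4 mL.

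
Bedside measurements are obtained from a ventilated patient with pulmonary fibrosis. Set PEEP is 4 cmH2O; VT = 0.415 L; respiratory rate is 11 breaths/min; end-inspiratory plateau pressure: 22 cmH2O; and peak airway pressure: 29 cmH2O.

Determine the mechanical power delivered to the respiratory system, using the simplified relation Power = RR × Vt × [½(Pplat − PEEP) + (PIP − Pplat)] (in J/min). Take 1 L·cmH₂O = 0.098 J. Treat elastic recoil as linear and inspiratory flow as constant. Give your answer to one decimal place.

7.2

Per-breath work = Vt × [½(Pplat−PEEP) + (PIP−Pplat)] = 0.415 × [0.5×18.0 + 7.0] = 0.415 × 16.0 = 6.64 L·cmH2O.
Power = 11 × 6.64 = 73.04 L·cmH2O/min.
× 0.098 J/(L·cmH2O) → 7.158 J/min.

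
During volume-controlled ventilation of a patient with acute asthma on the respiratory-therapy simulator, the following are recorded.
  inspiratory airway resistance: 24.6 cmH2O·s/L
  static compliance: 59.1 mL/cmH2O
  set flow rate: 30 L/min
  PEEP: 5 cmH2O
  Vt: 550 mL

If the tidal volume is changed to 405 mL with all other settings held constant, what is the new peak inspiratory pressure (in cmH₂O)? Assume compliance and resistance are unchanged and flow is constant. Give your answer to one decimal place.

24.2

Flow: 30 L/min ÷ 60 = 0.5 L/s.
PIP = Vt/C + R·V̇ + PEEP (constant-flow equation of motion).
Only the elastic term changes: ΔPIP = ΔVt / C = (405 − 550) / 59.1 = -2.453 cmH2O.
Original PIP = 550/59.1 + 24.6×0.5 + 5 = 26.606 cmH2O; new PIP = 26.606 + (-2.453) = 24.153 cmH2O.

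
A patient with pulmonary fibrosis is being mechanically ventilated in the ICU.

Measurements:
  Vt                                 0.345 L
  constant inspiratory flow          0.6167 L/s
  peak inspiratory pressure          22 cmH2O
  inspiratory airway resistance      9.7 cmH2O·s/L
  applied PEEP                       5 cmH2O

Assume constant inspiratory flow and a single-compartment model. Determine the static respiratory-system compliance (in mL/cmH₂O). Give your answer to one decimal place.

Equation of motion (constant flow): PIP = Vt/C + R·V̇ + PEEP.
Vt/C = PIP − R·V̇ − PEEP = 22 − 9.7×0.6167 − 5 = 22 − 5.982 − 5 = 11.018 cmH2O.
C = Vt / 11.018 = 345 / 11.018 = 31.312 mL/cmH2O.

31.3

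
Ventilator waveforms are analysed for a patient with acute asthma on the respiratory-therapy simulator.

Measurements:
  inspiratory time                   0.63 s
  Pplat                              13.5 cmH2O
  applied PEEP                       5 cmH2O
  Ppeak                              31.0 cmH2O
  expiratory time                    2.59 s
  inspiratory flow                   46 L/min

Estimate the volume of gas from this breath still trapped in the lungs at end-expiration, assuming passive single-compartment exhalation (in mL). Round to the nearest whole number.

66

Flow: 46 L/min ÷ 60 = 0.7667 L/s.
Vt = flow × Ti = 0.7667 L/s × 0.63 s × 1000 mL/L = 483.02 mL.
R = (PIP − Pplat)/V̇ = (31.0 − 13.5) / 0.7667 = 17.5/0.7667 = 22.825 cmH2O·s/L.
C = Vt/(Pplat − PEEP) = 483.02 / (13.5 − 5) = 483.02/8.5 = 56.826 mL/cmH2O.
τ = R × C = 22.825 × 0.05683 L/cmH2O = 1.297 s.
Fraction remaining = e^(−Te/τ) = e^(−2.59/1.297) = 0.1358.
Trapped volume = 483.02 × 0.1358 = 65.594 mL.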